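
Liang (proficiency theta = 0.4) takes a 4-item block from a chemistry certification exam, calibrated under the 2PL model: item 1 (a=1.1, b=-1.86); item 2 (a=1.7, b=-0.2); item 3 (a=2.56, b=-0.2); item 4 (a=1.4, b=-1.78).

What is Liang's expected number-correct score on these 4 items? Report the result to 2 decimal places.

3.44

P(theta) = 1 / (1 + exp(−a(theta − b)))
P_1 = 1/(1+e^{-2.4860}) = 0.9232
P_2 = 1/(1+e^{-1.0200}) = 0.7350
P_3 = 1/(1+e^{-1.5360}) = 0.8229
P_4 = 1/(1+e^{-3.0520}) = 0.9549
E[score] = 0.9232 + 0.7350 + 0.8229 + 0.9549 = 3.4359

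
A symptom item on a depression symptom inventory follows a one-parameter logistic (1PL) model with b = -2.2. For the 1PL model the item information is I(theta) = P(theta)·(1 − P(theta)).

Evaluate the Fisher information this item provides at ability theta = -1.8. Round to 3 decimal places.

0.240

P = 1/(1+e^{-0.4000}) = 0.5987
P(1−P) = 0.5987 × 0.4013 = 0.2403
I = P(1−P) = 0.24026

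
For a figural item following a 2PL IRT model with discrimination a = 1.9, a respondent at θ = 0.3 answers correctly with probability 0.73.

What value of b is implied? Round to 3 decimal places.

P(θ) = 1 / (1 + exp(−a(θ − b)))
logit(0.73) = ln(0.73/0.27) = 0.9946
b = θ − logit/(a) = 0.3 − 0.9946/1.9000 = -0.2235

-0.223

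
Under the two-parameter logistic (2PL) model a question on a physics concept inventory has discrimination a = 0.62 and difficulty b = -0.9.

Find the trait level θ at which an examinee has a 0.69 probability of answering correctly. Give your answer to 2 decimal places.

0.39

P(θ) = 1 / (1 + exp(−a(θ − b)))
logit = ln(0.6900/0.3100) = 0.8001
θ = b + logit/(a) = -0.9 + 0.8001/0.6200 = 0.3905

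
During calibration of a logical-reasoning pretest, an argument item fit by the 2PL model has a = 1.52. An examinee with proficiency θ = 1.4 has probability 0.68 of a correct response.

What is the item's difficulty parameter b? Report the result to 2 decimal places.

P(θ) = 1 / (1 + exp(−a(θ − b)))
logit(0.68) = ln(0.68/0.32) = 0.7538
b = θ − logit/(a) = 1.4 − 0.7538/1.5200 = 0.9041

0.90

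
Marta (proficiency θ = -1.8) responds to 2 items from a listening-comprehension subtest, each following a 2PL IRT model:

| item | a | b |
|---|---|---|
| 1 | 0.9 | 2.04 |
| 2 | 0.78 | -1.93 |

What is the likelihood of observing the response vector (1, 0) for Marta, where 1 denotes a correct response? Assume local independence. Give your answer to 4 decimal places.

0.0145

P(θ) = 1 / (1 + exp(−a(θ − b)))
P_1 = 1/(1+e^{3.4560}) = 0.0306
P_2 = 1/(1+e^{-0.1014}) = 0.5253
L = P_1 × (1−P_2) = 0.0306 × 0.4747 = 0.01452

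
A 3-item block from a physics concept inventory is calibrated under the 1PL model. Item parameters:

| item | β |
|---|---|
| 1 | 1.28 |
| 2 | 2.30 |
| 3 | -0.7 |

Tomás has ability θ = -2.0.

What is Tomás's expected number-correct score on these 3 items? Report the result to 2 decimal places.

0.26

P(θ) = 1 / (1 + exp(−(θ − β)))
P_1 = 1/(1+e^{3.2800}) = 0.0363
P_2 = 1/(1+e^{4.3000}) = 0.0134
P_3 = 1/(1+e^{1.3000}) = 0.2142
E[score] = 0.0363 + 0.0134 + 0.2142 = 0.2638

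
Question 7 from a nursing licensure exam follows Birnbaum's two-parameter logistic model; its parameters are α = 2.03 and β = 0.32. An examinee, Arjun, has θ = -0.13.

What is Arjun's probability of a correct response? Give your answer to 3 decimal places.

P(θ) = 1 / (1 + exp(−α(θ − β)))
Exponent: 2.03 × (-0.13 − 0.32) = -0.9135
1/(1 + e^{0.9135}) = 0.2863

0.286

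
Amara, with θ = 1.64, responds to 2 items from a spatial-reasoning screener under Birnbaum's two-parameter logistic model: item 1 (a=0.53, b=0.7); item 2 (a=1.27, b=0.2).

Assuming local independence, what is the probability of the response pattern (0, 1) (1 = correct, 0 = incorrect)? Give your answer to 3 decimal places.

P(θ) = 1 / (1 + exp(−a(θ − b)))
P_1 = 1/(1+e^{-0.4982}) = 0.6220
P_2 = 1/(1+e^{-1.8288}) = 0.8616
L = (1−P_1) × P_2 = 0.3780 × 0.8616 = 0.32566

0.326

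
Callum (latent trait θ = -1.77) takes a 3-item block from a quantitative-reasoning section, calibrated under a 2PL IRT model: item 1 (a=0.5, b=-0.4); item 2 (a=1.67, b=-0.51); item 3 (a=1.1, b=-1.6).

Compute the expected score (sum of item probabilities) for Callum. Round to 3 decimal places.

P(θ) = 1 / (1 + exp(−a(θ − b)))
P_1 = 1/(1+e^{0.6850}) = 0.3351
P_2 = 1/(1+e^{2.1042}) = 0.1087
P_3 = 1/(1+e^{0.1870}) = 0.4534
E[score] = 0.3351 + 0.1087 + 0.4534 = 0.8972

0.897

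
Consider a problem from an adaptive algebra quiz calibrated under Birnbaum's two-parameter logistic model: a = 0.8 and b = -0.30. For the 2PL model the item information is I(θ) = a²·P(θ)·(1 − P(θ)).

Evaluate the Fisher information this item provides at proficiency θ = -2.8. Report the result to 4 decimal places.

0.0672

P = 1/(1+e^{2.0000}) = 0.1192
P(1−P) = 0.1192 × 0.8808 = 0.1050
I = a² × P(1−P) = 0.8² × 0.1050 = 0.06720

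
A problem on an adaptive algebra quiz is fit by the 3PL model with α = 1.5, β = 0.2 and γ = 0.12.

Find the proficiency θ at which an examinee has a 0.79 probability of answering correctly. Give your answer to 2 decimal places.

0.97

P(θ) = γ + (1 − γ) · 1 / (1 + exp(−α(θ − β)))
Remove guessing floor: (0.79 − 0.12)/(1 − 0.12) = 0.7614
logit = ln(0.7614/0.2386) = 1.1602
θ = β + logit/(α) = 0.2 + 1.1602/1.5000 = 0.9734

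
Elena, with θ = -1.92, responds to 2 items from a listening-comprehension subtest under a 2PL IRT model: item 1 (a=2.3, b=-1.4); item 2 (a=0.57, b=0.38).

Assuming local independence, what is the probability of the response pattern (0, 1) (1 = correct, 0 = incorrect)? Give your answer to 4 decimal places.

P(θ) = 1 / (1 + exp(−a(θ − b)))
P_1 = 1/(1+e^{1.1960}) = 0.2322
P_2 = 1/(1+e^{1.3110}) = 0.2123
L = (1−P_1) × P_2 = 0.7678 × 0.2123 = 0.16302

0.1630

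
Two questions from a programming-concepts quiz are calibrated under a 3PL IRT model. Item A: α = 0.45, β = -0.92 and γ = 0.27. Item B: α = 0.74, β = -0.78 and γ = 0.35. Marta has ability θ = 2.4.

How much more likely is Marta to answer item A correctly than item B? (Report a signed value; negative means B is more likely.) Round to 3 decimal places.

-0.077

P(θ) = γ + (1 − γ) · 1 / (1 + exp(−α(θ − β)))
P_A = 0.8662
P_B = 0.9436
P_A − P_B = -0.0774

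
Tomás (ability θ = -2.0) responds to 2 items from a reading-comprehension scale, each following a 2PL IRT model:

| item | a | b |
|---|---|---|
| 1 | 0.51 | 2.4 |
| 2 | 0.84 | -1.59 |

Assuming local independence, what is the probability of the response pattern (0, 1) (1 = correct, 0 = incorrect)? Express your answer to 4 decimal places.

P(θ) = 1 / (1 + exp(−a(θ − b)))
P_1 = 1/(1+e^{2.2440}) = 0.0959
P_2 = 1/(1+e^{0.3444}) = 0.4147
L = (1−P_1) × P_2 = 0.9041 × 0.4147 = 0.37498

0.3750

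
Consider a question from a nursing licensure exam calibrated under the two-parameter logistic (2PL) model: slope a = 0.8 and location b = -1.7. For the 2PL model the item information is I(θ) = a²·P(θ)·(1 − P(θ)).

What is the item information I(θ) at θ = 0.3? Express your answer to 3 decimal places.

P = 1/(1+e^{-1.6000}) = 0.8320
P(1−P) = 0.8320 × 0.1680 = 0.1398
I = a² × P(1−P) = 0.8² × 0.1398 = 0.08945

0.089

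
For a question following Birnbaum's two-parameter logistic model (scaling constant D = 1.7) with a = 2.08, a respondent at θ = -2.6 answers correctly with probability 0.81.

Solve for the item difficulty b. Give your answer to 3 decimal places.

P(θ) = 1 / (1 + exp(−D·a(θ − b)))
logit(0.81) = ln(0.81/0.19) = 1.4500
b = θ − logit/(1.7·a) = -2.6 − 1.4500/3.5360 = -3.0101

-3.010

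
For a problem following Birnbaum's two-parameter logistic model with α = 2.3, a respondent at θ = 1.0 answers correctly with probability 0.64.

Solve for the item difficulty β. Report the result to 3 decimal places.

0.750

P(θ) = 1 / (1 + exp(−α(θ − β)))
logit(0.64) = ln(0.64/0.36) = 0.5754
β = θ − logit/(α) = 1.0 − 0.5754/2.3000 = 0.7498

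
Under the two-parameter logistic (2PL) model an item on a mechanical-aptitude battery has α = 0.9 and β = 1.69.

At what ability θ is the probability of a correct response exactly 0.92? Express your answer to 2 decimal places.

P(θ) = 1 / (1 + exp(−α(θ − β)))
logit = ln(0.9200/0.0800) = 2.4423
θ = β + logit/(α) = 1.69 + 2.4423/0.9000 = 4.4037

4.40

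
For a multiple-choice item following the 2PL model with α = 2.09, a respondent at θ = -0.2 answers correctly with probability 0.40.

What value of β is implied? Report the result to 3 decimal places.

P(θ) = 1 / (1 + exp(−α(θ − β)))
logit(0.40) = ln(0.40/0.60) = -0.4055
β = θ − logit/(α) = -0.2 − (-0.4055)/2.0900 = -0.0060

-0.006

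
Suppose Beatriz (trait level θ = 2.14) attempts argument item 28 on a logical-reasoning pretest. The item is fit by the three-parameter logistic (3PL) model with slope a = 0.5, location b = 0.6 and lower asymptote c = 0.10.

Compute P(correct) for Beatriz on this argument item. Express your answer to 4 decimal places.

P(θ) = c + (1 − c) · 1 / (1 + exp(−a(θ − b)))
Exponent: 0.5 × (2.14 − 0.6) = 0.7700
1/(1 + e^{-0.7700}) = 0.6835
P = 0.10 + 0.90 × 0.6835 = 0.7152

0.7152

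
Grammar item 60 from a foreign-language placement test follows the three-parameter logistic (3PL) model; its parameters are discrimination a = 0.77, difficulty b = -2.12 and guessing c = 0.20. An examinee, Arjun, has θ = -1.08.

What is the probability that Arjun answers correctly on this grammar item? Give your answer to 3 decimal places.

P(θ) = c + (1 − c) · 1 / (1 + exp(−a(θ − b)))
Exponent: 0.77 × (-1.08 − (-2.12)) = 0.8008
1/(1 + e^{-0.8008}) = 0.6901
P = 0.20 + 0.80 × 0.6901 = 0.7521

0.752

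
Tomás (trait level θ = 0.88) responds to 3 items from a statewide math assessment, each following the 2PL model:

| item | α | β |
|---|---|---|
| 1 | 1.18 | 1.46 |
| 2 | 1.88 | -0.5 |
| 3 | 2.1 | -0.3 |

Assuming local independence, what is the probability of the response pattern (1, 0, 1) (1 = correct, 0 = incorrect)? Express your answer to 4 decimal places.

0.0215

P(θ) = 1 / (1 + exp(−α(θ − β)))
P_1 = 1/(1+e^{0.6844}) = 0.3353
P_2 = 1/(1+e^{-2.5944}) = 0.9305
P_3 = 1/(1+e^{-2.4780}) = 0.9226
L = P_1 × (1−P_2) × P_3 = 0.3353 × 0.0695 × 0.9226 = 0.02150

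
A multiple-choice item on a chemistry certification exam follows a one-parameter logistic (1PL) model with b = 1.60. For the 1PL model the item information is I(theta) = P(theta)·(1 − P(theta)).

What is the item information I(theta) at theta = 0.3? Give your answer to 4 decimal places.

0.1683

P = 1/(1+e^{1.3000}) = 0.2142
P(1−P) = 0.2142 × 0.7858 = 0.1683
I = P(1−P) = 0.16830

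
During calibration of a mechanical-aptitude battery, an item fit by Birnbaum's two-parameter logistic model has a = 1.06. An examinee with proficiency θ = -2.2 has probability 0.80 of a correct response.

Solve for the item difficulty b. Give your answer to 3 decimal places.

-3.508

P(θ) = 1 / (1 + exp(−a(θ − b)))
logit(0.80) = ln(0.80/0.20) = 1.3863
b = θ − logit/(a) = -2.2 − 1.3863/1.0600 = -3.5078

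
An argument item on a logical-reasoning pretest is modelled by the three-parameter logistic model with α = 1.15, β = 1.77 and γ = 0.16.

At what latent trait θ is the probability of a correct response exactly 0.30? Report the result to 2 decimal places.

P(θ) = γ + (1 − γ) · 1 / (1 + exp(−α(θ − β)))
Remove guessing floor: (0.30 − 0.16)/(1 − 0.16) = 0.1667
logit = ln(0.1667/0.8333) = -1.6094
θ = β + logit/(α) = 1.77 + (-1.6094)/1.1500 = 0.3705

0.37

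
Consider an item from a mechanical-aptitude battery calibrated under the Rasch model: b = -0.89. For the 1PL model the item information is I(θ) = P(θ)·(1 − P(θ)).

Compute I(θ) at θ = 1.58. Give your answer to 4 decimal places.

0.0719

P = 1/(1+e^{-2.4700}) = 0.9220
P(1−P) = 0.9220 × 0.0780 = 0.0719
I = P(1−P) = 0.07191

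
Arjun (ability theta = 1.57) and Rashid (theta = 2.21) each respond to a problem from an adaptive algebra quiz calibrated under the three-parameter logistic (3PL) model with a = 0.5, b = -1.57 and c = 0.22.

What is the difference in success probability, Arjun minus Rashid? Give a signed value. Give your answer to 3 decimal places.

P(theta) = c + (1 − c) · 1 / (1 + exp(−a(theta − b)))
P(Arjun) = 0.8657  [exponent 1.5700]
P(Rashid) = 0.8976  [exponent 1.8900]
Difference = 0.8657 − 0.8976 = -0.0320

-0.032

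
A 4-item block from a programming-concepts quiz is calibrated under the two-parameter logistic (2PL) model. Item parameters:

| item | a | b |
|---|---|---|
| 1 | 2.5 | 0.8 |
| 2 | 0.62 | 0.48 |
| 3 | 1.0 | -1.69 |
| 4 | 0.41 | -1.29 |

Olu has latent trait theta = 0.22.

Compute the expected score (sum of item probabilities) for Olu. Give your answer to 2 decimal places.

2.17

P(theta) = 1 / (1 + exp(−a(theta − b)))
P_1 = 1/(1+e^{1.4500}) = 0.1900
P_2 = 1/(1+e^{0.1612}) = 0.4598
P_3 = 1/(1+e^{-1.9100}) = 0.8710
P_4 = 1/(1+e^{-0.6191}) = 0.6500
E[score] = 0.1900 + 0.4598 + 0.8710 + 0.6500 = 2.1708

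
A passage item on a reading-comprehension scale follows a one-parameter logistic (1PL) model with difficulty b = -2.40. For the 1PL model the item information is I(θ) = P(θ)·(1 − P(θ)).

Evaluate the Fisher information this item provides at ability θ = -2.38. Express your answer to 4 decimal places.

0.2500

P = 1/(1+e^{-0.0200}) = 0.5050
P(1−P) = 0.5050 × 0.4950 = 0.2500
I = P(1−P) = 0.24998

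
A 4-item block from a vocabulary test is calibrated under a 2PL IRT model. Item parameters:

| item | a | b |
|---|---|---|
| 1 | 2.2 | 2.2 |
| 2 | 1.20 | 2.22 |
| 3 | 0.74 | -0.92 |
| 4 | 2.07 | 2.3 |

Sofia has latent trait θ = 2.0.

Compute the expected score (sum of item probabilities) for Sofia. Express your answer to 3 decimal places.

P(θ) = 1 / (1 + exp(−a(θ − b)))
P_1 = 1/(1+e^{0.4400}) = 0.3917
P_2 = 1/(1+e^{0.2640}) = 0.4344
P_3 = 1/(1+e^{-2.1608}) = 0.8967
P_4 = 1/(1+e^{0.6210}) = 0.3496
E[score] = 0.3917 + 0.4344 + 0.8967 + 0.3496 = 2.0723

2.072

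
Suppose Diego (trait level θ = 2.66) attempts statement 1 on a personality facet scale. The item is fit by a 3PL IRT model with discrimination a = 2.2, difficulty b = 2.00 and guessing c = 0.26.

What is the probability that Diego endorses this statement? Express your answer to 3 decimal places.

P(θ) = c + (1 − c) · 1 / (1 + exp(−a(θ − b)))
Exponent: 2.2 × (2.66 − 2.00) = 1.4520
1/(1 + e^{-1.4520}) = 0.8103
P = 0.26 + 0.74 × 0.8103 = 0.8596

0.860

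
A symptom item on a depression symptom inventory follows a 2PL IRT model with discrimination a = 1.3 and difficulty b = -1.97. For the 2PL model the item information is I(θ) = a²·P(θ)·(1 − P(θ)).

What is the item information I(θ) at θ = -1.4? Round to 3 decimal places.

0.369

P = 1/(1+e^{-0.7410}) = 0.6772
P(1−P) = 0.6772 × 0.3228 = 0.2186
I = a² × P(1−P) = 1.3² × 0.2186 = 0.36943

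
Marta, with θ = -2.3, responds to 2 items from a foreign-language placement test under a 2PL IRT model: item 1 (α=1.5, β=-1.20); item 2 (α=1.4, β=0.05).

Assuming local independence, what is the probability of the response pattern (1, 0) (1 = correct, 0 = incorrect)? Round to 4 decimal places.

P(θ) = 1 / (1 + exp(−α(θ − β)))
P_1 = 1/(1+e^{1.6500}) = 0.1611
P_2 = 1/(1+e^{3.2900}) = 0.0359
L = P_1 × (1−P_2) = 0.1611 × 0.9641 = 0.15532

0.1553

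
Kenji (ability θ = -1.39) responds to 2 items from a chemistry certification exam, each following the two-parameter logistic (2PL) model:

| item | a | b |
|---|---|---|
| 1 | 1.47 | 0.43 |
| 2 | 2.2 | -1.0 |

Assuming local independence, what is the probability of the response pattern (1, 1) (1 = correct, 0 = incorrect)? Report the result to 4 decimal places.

0.0192

P(θ) = 1 / (1 + exp(−a(θ − b)))
P_1 = 1/(1+e^{2.6754}) = 0.0644
P_2 = 1/(1+e^{0.8580}) = 0.2978
L = P_1 × P_2 = 0.0644 × 0.2978 = 0.01919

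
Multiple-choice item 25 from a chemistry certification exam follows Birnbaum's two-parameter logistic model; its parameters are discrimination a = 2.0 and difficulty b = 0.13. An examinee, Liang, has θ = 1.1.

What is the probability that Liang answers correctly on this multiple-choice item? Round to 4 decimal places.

0.8744

P(θ) = 1 / (1 + exp(−a(θ − b)))
Exponent: 2.0 × (1.1 − 0.13) = 1.9400
1/(1 + e^{-1.9400}) = 0.8744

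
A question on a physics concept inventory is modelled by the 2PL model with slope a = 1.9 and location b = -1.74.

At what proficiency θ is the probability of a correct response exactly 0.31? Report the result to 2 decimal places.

P(θ) = 1 / (1 + exp(−a(θ − b)))
logit = ln(0.3100/0.6900) = -0.8001
θ = b + logit/(a) = -1.74 + (-0.8001)/1.9000 = -2.1611

-2.16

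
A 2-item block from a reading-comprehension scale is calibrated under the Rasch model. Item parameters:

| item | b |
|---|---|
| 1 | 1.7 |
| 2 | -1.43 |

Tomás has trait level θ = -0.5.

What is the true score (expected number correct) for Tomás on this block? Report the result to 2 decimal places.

P(θ) = 1 / (1 + exp(−(θ − b)))
P_1 = 1/(1+e^{2.2000}) = 0.0998
P_2 = 1/(1+e^{-0.9300}) = 0.7171
E[score] = 0.0998 + 0.7171 = 0.8168

0.82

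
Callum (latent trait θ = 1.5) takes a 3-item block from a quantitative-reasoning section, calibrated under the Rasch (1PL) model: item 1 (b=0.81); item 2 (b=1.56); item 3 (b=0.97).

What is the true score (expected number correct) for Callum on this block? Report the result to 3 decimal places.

P(θ) = 1 / (1 + exp(−(θ − b)))
P_1 = 1/(1+e^{-0.6900}) = 0.6660
P_2 = 1/(1+e^{0.0600}) = 0.4850
P_3 = 1/(1+e^{-0.5300}) = 0.6295
E[score] = 0.6660 + 0.4850 + 0.6295 = 1.7805

1.780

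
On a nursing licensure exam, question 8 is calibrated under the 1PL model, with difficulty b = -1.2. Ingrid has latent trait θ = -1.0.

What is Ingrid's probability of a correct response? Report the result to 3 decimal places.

P(θ) = 1 / (1 + exp(−(θ − b)))
Exponent: (-1.0 − (-1.2)) = 0.2000
1/(1 + e^{-0.2000}) = 0.5498
P = 0.5498

0.550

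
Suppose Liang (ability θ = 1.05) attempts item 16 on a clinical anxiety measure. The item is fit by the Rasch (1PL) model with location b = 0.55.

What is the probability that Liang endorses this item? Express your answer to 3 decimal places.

0.622

P(θ) = 1 / (1 + exp(−(θ − b)))
Exponent: (1.05 − 0.55) = 0.5000
1/(1 + e^{-0.5000}) = 0.6225
P = 0.6225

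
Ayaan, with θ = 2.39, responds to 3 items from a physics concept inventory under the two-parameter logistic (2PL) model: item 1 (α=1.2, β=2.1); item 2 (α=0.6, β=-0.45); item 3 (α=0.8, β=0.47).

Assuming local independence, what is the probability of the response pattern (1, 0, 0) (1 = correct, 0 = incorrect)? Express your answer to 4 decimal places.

0.0160

P(θ) = 1 / (1 + exp(−α(θ − β)))
P_1 = 1/(1+e^{-0.3480}) = 0.5861
P_2 = 1/(1+e^{-1.7040}) = 0.8461
P_3 = 1/(1+e^{-1.5360}) = 0.8229
L = P_1 × (1−P_2) × (1−P_3) = 0.5861 × 0.1539 × 0.1771 = 0.01598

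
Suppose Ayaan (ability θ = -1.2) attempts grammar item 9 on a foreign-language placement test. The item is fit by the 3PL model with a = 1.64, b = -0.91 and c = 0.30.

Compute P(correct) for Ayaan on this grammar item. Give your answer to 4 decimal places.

0.5683

P(θ) = c + (1 − c) · 1 / (1 + exp(−a(θ − b)))
Exponent: 1.64 × (-1.2 − (-0.91)) = -0.4756
1/(1 + e^{0.4756}) = 0.3833
P = 0.30 + 0.70 × 0.3833 = 0.5683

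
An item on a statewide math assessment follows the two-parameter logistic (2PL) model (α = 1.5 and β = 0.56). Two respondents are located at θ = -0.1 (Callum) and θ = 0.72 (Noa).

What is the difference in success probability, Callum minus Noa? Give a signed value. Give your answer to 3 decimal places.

P(θ) = 1 / (1 + exp(−α(θ − β)))
P(Callum) = 0.2709  [exponent -0.9900]
P(Noa) = 0.5597  [exponent 0.2400]
Difference = 0.2709 − 0.5597 = -0.2888

-0.289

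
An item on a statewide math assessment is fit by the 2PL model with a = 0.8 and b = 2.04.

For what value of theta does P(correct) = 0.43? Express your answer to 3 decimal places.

P(theta) = 1 / (1 + exp(−a(theta − b)))
logit = ln(0.4300/0.5700) = -0.2819
theta = b + logit/(a) = 2.04 + (-0.2819)/0.8000 = 1.6877

1.688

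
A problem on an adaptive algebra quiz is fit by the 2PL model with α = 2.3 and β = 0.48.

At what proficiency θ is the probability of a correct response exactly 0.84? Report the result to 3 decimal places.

1.201

P(θ) = 1 / (1 + exp(−α(θ − β)))
logit = ln(0.8400/0.1600) = 1.6582
θ = β + logit/(α) = 0.48 + 1.6582/2.3000 = 1.2010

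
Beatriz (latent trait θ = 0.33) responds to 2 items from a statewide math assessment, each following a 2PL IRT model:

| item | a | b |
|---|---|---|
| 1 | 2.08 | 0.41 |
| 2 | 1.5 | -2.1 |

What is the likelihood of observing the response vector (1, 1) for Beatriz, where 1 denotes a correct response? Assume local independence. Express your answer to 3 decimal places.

0.447

P(θ) = 1 / (1 + exp(−a(θ − b)))
P_1 = 1/(1+e^{0.1664}) = 0.4585
P_2 = 1/(1+e^{-3.6450}) = 0.9745
L = P_1 × P_2 = 0.4585 × 0.9745 = 0.44682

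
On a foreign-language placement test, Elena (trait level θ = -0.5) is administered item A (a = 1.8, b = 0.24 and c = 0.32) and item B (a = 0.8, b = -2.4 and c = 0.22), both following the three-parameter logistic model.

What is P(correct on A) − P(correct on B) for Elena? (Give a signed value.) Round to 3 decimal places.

P(θ) = c + (1 − c) · 1 / (1 + exp(−a(θ − b)))
P_A = 0.4620
P_B = 0.8600
P_A − P_B = -0.3980

-0.398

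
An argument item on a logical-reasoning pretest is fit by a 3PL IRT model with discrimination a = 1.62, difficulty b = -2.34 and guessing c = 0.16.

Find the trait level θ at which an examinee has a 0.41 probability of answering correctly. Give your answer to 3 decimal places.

-2.870

P(θ) = c + (1 − c) · 1 / (1 + exp(−a(θ − b)))
Remove guessing floor: (0.41 − 0.16)/(1 − 0.16) = 0.2976
logit = ln(0.2976/0.7024) = -0.8587
θ = b + logit/(a) = -2.34 + (-0.8587)/1.6200 = -2.8700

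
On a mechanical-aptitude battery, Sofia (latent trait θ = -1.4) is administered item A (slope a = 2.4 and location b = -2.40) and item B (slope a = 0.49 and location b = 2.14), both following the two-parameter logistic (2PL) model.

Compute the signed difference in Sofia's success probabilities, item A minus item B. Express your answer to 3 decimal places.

0.767

P(θ) = 1 / (1 + exp(−a(θ − b)))
P_A = 0.9168
P_B = 0.1500
P_A − P_B = 0.7668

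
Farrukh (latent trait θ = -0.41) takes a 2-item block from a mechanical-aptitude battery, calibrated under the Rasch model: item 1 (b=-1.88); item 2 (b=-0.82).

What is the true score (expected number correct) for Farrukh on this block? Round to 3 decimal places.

P(θ) = 1 / (1 + exp(−(θ − b)))
P_1 = 1/(1+e^{-1.4700}) = 0.8131
P_2 = 1/(1+e^{-0.4100}) = 0.6011
E[score] = 0.8131 + 0.6011 = 1.4141

1.414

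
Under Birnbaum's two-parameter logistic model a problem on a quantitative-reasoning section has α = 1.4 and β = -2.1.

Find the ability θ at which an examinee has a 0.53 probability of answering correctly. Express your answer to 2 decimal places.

P(θ) = 1 / (1 + exp(−α(θ − β)))
logit = ln(0.5300/0.4700) = 0.1201
θ = β + logit/(α) = -2.1 + 0.1201/1.4000 = -2.0142

-2.01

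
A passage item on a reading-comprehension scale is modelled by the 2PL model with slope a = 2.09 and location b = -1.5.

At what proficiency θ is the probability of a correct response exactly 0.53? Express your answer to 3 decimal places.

P(θ) = 1 / (1 + exp(−a(θ − b)))
logit = ln(0.5300/0.4700) = 0.1201
θ = b + logit/(a) = -1.5 + 0.1201/2.0900 = -1.4425

-1.443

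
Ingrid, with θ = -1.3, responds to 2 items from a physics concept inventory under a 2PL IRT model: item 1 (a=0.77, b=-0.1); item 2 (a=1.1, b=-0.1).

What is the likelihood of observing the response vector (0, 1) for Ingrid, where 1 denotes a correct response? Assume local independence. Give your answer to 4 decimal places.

P(θ) = 1 / (1 + exp(−a(θ − b)))
P_1 = 1/(1+e^{0.9240}) = 0.2841
P_2 = 1/(1+e^{1.3200}) = 0.2108
L = (1−P_1) × P_2 = 0.7159 × 0.2108 = 0.15092

0.1509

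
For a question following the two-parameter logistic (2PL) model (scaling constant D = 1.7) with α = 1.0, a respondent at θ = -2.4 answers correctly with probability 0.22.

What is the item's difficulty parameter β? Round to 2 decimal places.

P(θ) = 1 / (1 + exp(−D·α(θ − β)))
logit(0.22) = ln(0.22/0.78) = -1.2657
β = θ − logit/(1.7·α) = -2.4 − (-1.2657)/1.7000 = -1.6555

-1.66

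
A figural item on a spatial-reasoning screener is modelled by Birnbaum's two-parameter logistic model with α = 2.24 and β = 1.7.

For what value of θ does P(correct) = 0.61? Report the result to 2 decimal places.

1.90

P(θ) = 1 / (1 + exp(−α(θ − β)))
logit = ln(0.6100/0.3900) = 0.4473
θ = β + logit/(α) = 1.7 + 0.4473/2.2400 = 1.8997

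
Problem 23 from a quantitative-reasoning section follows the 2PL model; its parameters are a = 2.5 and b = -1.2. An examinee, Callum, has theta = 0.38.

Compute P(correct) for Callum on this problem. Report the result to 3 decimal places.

0.981

P(theta) = 1 / (1 + exp(−a(theta − b)))
Exponent: 2.5 × (0.38 − (-1.2)) = 3.9500
1/(1 + e^{-3.9500}) = 0.9811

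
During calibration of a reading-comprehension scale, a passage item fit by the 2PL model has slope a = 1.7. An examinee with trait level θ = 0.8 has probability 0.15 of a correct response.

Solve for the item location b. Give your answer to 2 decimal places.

P(θ) = 1 / (1 + exp(−a(θ − b)))
logit(0.15) = ln(0.15/0.85) = -1.7346
b = θ − logit/(a) = 0.8 − (-1.7346)/1.7000 = 1.8204

1.82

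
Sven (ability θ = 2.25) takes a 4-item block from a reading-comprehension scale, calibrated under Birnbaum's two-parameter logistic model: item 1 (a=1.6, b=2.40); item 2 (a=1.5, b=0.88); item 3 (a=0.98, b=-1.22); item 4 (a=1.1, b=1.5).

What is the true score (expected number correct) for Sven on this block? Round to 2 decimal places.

P(θ) = 1 / (1 + exp(−a(θ − b)))
P_1 = 1/(1+e^{0.2400}) = 0.4403
P_2 = 1/(1+e^{-2.0550}) = 0.8865
P_3 = 1/(1+e^{-3.4006}) = 0.9677
P_4 = 1/(1+e^{-0.8250}) = 0.6953
E[score] = 0.4403 + 0.8865 + 0.9677 + 0.6953 = 2.9898

2.99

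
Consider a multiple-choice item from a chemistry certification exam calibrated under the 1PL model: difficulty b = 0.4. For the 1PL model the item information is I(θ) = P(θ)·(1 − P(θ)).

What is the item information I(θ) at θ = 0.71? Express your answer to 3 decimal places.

P = 1/(1+e^{-0.3100}) = 0.5769
P(1−P) = 0.5769 × 0.4231 = 0.2441
I = P(1−P) = 0.24409

0.244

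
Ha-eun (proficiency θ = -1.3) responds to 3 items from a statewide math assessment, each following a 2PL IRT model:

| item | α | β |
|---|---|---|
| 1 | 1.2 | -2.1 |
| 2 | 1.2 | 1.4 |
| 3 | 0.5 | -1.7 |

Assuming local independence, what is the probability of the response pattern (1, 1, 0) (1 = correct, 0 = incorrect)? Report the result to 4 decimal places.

0.0123

P(θ) = 1 / (1 + exp(−α(θ − β)))
P_1 = 1/(1+e^{-0.9600}) = 0.7231
P_2 = 1/(1+e^{3.2400}) = 0.0377
P_3 = 1/(1+e^{-0.2000}) = 0.5498
L = P_1 × P_2 × (1−P_3) = 0.7231 × 0.0377 × 0.4502 = 0.01227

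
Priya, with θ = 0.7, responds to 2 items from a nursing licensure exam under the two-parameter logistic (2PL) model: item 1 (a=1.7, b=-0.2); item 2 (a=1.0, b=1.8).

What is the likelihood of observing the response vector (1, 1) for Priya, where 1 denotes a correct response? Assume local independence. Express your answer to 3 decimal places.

0.205

P(θ) = 1 / (1 + exp(−a(θ − b)))
P_1 = 1/(1+e^{-1.5300}) = 0.8220
P_2 = 1/(1+e^{1.1000}) = 0.2497
L = P_1 × P_2 = 0.8220 × 0.2497 = 0.20529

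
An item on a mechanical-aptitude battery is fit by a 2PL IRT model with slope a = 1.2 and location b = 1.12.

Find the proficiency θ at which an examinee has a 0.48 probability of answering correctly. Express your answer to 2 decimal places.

1.05

P(θ) = 1 / (1 + exp(−a(θ − b)))
logit = ln(0.4800/0.5200) = -0.0800
θ = b + logit/(a) = 1.12 + (-0.0800)/1.2000 = 1.0533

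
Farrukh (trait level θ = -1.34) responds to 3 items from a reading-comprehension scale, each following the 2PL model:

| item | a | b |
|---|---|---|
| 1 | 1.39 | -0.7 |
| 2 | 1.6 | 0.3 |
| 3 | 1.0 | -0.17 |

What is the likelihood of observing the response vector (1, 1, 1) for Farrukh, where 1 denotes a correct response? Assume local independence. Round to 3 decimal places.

P(θ) = 1 / (1 + exp(−a(θ − b)))
P_1 = 1/(1+e^{0.8896}) = 0.2912
P_2 = 1/(1+e^{2.6240}) = 0.0676
P_3 = 1/(1+e^{1.1700}) = 0.2369
L = P_1 × P_2 × P_3 = 0.2912 × 0.0676 × 0.2369 = 0.00466

0.005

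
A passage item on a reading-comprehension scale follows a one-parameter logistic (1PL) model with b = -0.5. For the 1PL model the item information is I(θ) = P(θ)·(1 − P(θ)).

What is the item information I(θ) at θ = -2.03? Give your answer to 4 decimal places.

P = 1/(1+e^{1.5300}) = 0.1780
P(1−P) = 0.1780 × 0.8220 = 0.1463
I = P(1−P) = 0.14631

0.1463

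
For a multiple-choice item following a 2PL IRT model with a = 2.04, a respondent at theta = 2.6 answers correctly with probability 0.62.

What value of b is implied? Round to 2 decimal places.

2.36

P(theta) = 1 / (1 + exp(−a(theta − b)))
logit(0.62) = ln(0.62/0.38) = 0.4895
b = theta − logit/(a) = 2.6 − 0.4895/2.0400 = 2.3600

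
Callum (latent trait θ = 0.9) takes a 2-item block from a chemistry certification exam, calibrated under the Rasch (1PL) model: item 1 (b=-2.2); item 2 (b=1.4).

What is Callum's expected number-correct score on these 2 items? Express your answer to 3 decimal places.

1.334

P(θ) = 1 / (1 + exp(−(θ − b)))
P_1 = 1/(1+e^{-3.1000}) = 0.9569
P_2 = 1/(1+e^{0.5000}) = 0.3775
E[score] = 0.9569 + 0.3775 = 1.3344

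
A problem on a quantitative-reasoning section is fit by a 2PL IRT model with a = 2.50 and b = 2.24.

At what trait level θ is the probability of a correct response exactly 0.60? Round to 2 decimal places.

P(θ) = 1 / (1 + exp(−a(θ − b)))
logit = ln(0.6000/0.4000) = 0.4055
θ = b + logit/(a) = 2.24 + 0.4055/2.5000 = 2.4022

2.40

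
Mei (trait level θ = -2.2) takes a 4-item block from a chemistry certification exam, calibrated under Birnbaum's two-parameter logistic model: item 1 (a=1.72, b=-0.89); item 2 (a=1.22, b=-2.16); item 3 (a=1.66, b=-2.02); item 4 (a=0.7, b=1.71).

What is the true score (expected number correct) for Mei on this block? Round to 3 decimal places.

1.070

P(θ) = 1 / (1 + exp(−a(θ − b)))
P_1 = 1/(1+e^{2.2532}) = 0.0951
P_2 = 1/(1+e^{0.0488}) = 0.4878
P_3 = 1/(1+e^{0.2988}) = 0.4259
P_4 = 1/(1+e^{2.7370}) = 0.0608
E[score] = 0.0951 + 0.4878 + 0.4259 + 0.0608 = 1.0696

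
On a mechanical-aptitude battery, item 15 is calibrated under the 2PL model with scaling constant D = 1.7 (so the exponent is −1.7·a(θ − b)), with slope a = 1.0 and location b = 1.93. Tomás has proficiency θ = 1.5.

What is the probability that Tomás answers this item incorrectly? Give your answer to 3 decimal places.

P(θ) = 1 / (1 + exp(−D·a(θ − b)))
Exponent: 1.7 × 1.0 × (1.5 − 1.93) = -0.7310
1/(1 + e^{0.7310}) = 0.3250
P = 0.3250
P(incorrect) = 1 − 0.3250 = 0.6750

0.675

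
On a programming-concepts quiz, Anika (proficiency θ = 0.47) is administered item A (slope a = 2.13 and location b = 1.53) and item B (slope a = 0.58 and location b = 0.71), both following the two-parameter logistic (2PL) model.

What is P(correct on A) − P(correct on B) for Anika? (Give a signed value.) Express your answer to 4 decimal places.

P(θ) = 1 / (1 + exp(−a(θ − b)))
P_A = 0.0947
P_B = 0.4653
P_A − P_B = -0.3706

-0.3706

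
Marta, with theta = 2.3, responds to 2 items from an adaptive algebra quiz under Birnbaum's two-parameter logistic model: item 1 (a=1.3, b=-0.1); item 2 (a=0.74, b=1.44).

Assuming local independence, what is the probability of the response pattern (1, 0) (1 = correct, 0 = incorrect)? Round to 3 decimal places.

0.331

P(theta) = 1 / (1 + exp(−a(theta − b)))
P_1 = 1/(1+e^{-3.1200}) = 0.9577
P_2 = 1/(1+e^{-0.6364}) = 0.6539
L = P_1 × (1−P_2) = 0.9577 × 0.3461 = 0.33143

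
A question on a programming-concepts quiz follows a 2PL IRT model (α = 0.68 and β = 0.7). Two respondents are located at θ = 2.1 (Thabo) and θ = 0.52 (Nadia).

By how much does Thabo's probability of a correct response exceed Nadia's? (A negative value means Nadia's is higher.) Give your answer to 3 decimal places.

P(θ) = 1 / (1 + exp(−α(θ − β)))
P(Thabo) = 0.7215  [exponent 0.9520]
P(Nadia) = 0.4694  [exponent -0.1224]
Difference = 0.7215 − 0.4694 = 0.2521

0.252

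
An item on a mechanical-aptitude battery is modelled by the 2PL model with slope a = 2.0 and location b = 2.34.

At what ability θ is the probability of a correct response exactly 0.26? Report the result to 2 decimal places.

P(θ) = 1 / (1 + exp(−a(θ − b)))
logit = ln(0.2600/0.7400) = -1.0460
θ = b + logit/(a) = 2.34 + (-1.0460)/2.0000 = 1.8170

1.82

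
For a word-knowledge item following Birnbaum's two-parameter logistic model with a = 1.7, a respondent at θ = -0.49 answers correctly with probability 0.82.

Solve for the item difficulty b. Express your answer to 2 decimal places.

-1.38

P(θ) = 1 / (1 + exp(−a(θ − b)))
logit(0.82) = ln(0.82/0.18) = 1.5163
b = θ − logit/(a) = -0.49 − 1.5163/1.7000 = -1.3820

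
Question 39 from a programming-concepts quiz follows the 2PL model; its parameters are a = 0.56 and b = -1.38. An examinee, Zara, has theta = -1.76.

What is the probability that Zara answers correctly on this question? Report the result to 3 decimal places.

P(theta) = 1 / (1 + exp(−a(theta − b)))
Exponent: 0.56 × (-1.76 − (-1.38)) = -0.2128
1/(1 + e^{0.2128}) = 0.4470

0.447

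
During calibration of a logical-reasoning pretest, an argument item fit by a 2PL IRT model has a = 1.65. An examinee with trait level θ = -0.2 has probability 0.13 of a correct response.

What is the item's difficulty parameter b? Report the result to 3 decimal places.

0.952

P(θ) = 1 / (1 + exp(−a(θ − b)))
logit(0.13) = ln(0.13/0.87) = -1.9010
b = θ − logit/(a) = -0.2 − (-1.9010)/1.6500 = 0.9521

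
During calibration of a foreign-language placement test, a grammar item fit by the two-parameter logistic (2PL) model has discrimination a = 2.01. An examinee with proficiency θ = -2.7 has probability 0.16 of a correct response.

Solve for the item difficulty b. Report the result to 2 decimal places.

-1.88

P(θ) = 1 / (1 + exp(−a(θ − b)))
logit(0.16) = ln(0.16/0.84) = -1.6582
b = θ − logit/(a) = -2.7 − (-1.6582)/2.0100 = -1.8750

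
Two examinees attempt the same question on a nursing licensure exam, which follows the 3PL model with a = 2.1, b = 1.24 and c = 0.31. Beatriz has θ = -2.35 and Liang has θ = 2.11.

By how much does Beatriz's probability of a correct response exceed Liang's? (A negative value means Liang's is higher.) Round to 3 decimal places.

P(θ) = c + (1 − c) · 1 / (1 + exp(−a(θ − b)))
P(Beatriz) = 0.3104  [exponent -7.5390]
P(Liang) = 0.9044  [exponent 1.8270]
Difference = 0.3104 − 0.9044 = -0.5940

-0.594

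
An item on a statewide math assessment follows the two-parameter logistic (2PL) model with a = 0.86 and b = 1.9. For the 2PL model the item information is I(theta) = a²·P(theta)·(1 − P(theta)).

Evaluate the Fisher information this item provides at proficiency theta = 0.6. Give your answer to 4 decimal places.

P = 1/(1+e^{1.1180}) = 0.2464
P(1−P) = 0.2464 × 0.7536 = 0.1857
I = a² × P(1−P) = 0.86² × 0.1857 = 0.13733

0.1373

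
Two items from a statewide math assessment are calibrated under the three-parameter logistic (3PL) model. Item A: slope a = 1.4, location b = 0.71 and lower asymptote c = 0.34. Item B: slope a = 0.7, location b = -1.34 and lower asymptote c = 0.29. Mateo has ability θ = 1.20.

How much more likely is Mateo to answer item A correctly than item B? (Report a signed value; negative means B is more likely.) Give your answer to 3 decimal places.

P(θ) = c + (1 − c) · 1 / (1 + exp(−a(θ − b)))
P_A = 0.7790
P_B = 0.8974
P_A − P_B = -0.1184

-0.118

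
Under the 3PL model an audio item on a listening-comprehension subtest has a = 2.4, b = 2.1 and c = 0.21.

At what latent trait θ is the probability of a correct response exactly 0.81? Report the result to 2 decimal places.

P(θ) = c + (1 − c) · 1 / (1 + exp(−a(θ − b)))
Remove guessing floor: (0.81 − 0.21)/(1 − 0.21) = 0.7595
logit = ln(0.7595/0.2405) = 1.1499
θ = b + logit/(a) = 2.1 + 1.1499/2.4000 = 2.5791

2.58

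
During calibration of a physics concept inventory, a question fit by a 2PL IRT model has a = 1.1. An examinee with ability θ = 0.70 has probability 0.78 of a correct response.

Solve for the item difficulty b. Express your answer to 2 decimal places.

P(θ) = 1 / (1 + exp(−a(θ − b)))
logit(0.78) = ln(0.78/0.22) = 1.2657
b = θ − logit/(a) = 0.70 − 1.2657/1.1000 = -0.4506

-0.45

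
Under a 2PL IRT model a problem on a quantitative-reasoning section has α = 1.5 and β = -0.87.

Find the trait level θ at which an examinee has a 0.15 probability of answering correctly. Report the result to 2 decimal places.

-2.03

P(θ) = 1 / (1 + exp(−α(θ − β)))
logit = ln(0.1500/0.8500) = -1.7346
θ = β + logit/(α) = -0.87 + (-1.7346)/1.5000 = -2.0264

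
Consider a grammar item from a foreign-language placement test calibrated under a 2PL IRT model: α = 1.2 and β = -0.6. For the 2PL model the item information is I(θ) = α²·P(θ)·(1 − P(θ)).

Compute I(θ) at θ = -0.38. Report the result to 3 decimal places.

0.354

P = 1/(1+e^{-0.2640}) = 0.5656
P(1−P) = 0.5656 × 0.4344 = 0.2457
I = α² × P(1−P) = 1.2² × 0.2457 = 0.35380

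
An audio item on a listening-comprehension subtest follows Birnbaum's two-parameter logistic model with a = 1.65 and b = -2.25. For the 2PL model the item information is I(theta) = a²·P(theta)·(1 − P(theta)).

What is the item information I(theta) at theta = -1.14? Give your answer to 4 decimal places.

0.3240

P = 1/(1+e^{-1.8315}) = 0.8619
P(1−P) = 0.8619 × 0.1381 = 0.1190
I = a² × P(1−P) = 1.65² × 0.1190 = 0.32398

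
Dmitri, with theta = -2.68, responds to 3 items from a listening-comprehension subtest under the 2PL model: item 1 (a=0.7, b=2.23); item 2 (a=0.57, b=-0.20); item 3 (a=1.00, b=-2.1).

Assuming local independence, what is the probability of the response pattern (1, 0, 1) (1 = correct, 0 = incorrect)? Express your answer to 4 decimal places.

P(theta) = 1 / (1 + exp(−a(theta − b)))
P_1 = 1/(1+e^{3.4370}) = 0.0312
P_2 = 1/(1+e^{1.4136}) = 0.1957
P_3 = 1/(1+e^{0.5800}) = 0.3589
L = P_1 × (1−P_2) × P_3 = 0.0312 × 0.8043 × 0.3589 = 0.00900

0.0090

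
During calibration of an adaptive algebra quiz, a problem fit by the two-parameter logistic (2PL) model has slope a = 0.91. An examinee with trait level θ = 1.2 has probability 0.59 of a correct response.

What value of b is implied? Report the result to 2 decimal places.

0.80

P(θ) = 1 / (1 + exp(−a(θ − b)))
logit(0.59) = ln(0.59/0.41) = 0.3640
b = θ − logit/(a) = 1.2 − 0.3640/0.9100 = 0.8000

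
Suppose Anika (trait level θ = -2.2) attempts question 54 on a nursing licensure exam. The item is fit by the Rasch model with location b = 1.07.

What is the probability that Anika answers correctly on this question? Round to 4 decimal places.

0.0366

P(θ) = 1 / (1 + exp(−(θ − b)))
Exponent: (-2.2 − 1.07) = -3.2700
1/(1 + e^{3.2700}) = 0.0366
P = 0.0366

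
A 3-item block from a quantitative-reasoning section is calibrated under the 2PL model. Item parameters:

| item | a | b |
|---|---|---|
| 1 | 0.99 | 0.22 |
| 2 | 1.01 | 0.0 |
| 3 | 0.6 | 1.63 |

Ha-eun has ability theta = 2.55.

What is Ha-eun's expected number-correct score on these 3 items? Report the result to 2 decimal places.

P(theta) = 1 / (1 + exp(−a(theta − b)))
P_1 = 1/(1+e^{-2.3067}) = 0.9094
P_2 = 1/(1+e^{-2.5755}) = 0.9293
P_3 = 1/(1+e^{-0.5520}) = 0.6346
E[score] = 0.9094 + 0.9293 + 0.6346 = 2.4733

2.47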